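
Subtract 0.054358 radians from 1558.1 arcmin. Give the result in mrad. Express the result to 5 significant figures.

398.87 milliradians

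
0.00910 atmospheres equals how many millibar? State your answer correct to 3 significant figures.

9.22 mbar

1 atmosphere = 1013.25 mbar.
Thus 0.00910 × 1013.25 ≈ 9.22 mbar.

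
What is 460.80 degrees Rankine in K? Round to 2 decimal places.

°R = K × 9/5.
Applying the formula gives 256.00 K.

256.00 K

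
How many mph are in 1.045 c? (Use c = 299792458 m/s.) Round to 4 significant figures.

7.008e+8 miles per hour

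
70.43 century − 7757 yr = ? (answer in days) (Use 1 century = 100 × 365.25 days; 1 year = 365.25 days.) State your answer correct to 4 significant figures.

-260800 d

70.43 century = 2.57246e+6 d and 7757 yr = 2.83324e+6 d.
2.57246e+6 − 2.83324e+6 ≈ -260800 d.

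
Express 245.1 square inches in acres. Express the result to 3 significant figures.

3.91e-5 acres

1 square inch = 1.59423e-7 acre.
245.1 × 1.59423e-7 ≈ 3.91e-5 acre.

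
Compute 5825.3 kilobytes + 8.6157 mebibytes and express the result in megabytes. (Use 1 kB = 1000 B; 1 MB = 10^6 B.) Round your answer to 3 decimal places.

14.860 MB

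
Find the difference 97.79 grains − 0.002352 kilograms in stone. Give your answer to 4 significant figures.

97.79 gr = 0.000997857 st and 0.002352 kg = 0.000370377 st.
0.000997857 − 0.000370377 ≈ 0.0006275 st.

0.0006275 stone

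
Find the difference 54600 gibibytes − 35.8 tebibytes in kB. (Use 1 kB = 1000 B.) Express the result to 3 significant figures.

54600 GiB = 5.86263 × 10^10 kB and 35.8 TiB = 3.93625 × 10^10 kB.
5.86263 × 10^10 − 3.93625 × 10^10 ≈ 1.93 × 10^10 kB.

1.93 × 10^10 kilobytes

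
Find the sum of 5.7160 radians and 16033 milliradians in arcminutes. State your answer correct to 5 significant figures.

5.7160 rad = 19650.2 arcmin and 16033 mrad = 55117.4 arcmin.
19650.2 + 55117.4 ≈ 74768 arcmin.

74768 arcmin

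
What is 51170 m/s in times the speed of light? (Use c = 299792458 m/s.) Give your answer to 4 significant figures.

0.0001707 c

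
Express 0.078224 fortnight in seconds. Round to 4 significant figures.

1 fortnight = 1.20960 × 10^6 s.
Then 0.078224 × 1.20960 × 10^6 ≈ 94620 s.

94620 s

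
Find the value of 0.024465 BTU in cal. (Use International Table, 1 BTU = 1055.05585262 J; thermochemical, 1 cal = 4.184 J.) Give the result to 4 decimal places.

6.1692 calories

1 British thermal unit = 252.164 calories.
Then 0.024465 × 252.164 ≈ 6.1692 cal.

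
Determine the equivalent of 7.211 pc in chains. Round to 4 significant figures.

1.106e+16 chain

1 parsec = 1.53388e+15 chains.
Thus 7.211 × 1.53388e+15 ≈ 1.106e+16 chain.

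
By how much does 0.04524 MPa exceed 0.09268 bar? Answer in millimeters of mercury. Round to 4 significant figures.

0.04524 MPa = 339.328 mmHg and 0.09268 bar = 69.5157 mmHg.
339.328 − 69.5157 ≈ 269.8 mmHg.

269.8 mmHg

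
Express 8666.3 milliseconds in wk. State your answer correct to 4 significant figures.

1.433e-5 weeks

1 ms = 1.65344e-9 wk.
So 8666.3 × 1.65344e-9 ≈ 1.433e-5 wk.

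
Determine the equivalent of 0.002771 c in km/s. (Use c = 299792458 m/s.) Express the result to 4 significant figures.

1 speed of light = 299792 km/s.
Then 0.002771 × 299792 ≈ 830.7 km/s.

830.7 kilometers per second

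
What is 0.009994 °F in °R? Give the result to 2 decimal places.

°R = °F + 459.67.
Applying the formula gives 459.68 °R.

459.68 degrees Rankine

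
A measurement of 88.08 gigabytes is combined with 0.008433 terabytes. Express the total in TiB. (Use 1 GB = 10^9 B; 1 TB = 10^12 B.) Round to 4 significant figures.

88.08 GB = 0.0801083 TiB and 0.008433 TB = 0.00766977 TiB.
0.0801083 + 0.00766977 ≈ 0.08778 TiB.

0.08778 TiB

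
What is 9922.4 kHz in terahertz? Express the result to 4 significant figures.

9.922e-6 THz

1 kilohertz = 1.00000e-9 THz.
Thus 9922.4 × 1.00000e-9 ≈ 9.922e-6 THz.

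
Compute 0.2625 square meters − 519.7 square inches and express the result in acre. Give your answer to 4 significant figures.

0.2625 m² = 6.48652e-5 acre and 519.7 in² = 8.28519e-5 acre.
6.48652e-5 − 8.28519e-5 ≈ -1.799e-5 acre.

-1.799e-5 acre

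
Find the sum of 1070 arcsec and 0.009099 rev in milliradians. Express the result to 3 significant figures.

62.4 mrad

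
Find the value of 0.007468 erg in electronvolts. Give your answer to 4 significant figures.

4.661e+9 eV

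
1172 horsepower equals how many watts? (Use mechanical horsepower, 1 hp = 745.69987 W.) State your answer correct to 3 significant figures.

874000 watts

1 horsepower = 745.700 watts.
Thus 1172 × 745.700 ≈ 874000 W.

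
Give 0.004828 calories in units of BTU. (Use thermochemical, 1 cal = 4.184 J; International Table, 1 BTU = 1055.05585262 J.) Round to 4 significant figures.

1.915e-5 BTU

1 calorie = 0.00396567 BTU.
So 0.004828 × 0.00396567 ≈ 1.915e-5 BTU.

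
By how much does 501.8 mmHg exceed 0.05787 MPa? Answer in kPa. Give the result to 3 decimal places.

9.031 kPa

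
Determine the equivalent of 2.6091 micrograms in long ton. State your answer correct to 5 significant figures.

2.5679 × 10^-12 long ton

1 microgram = 9.84207 × 10^-13 long ton.
Then 2.6091 × 9.84207 × 10^-13 ≈ 2.5679 × 10^-12 long ton.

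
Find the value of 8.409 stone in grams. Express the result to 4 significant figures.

1 stone = 6350.29 g.
So 8.409 × 6350.29 ≈ 53400 g.

53400 g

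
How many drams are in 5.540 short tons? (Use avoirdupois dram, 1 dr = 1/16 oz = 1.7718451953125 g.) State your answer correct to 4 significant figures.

2.836e+6 dr

1 short ton = 512000 dr.
So 5.540 × 512000 ≈ 2.836e+6 dr.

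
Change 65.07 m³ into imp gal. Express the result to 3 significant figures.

1 cubic meter = 219.969 imp gal.
So 65.07 × 219.969 ≈ 14300 imp gal.

14300 imperial gallons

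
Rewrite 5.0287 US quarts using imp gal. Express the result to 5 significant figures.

1 US quart = 0.208169 imperial gallons.
Thus 5.0287 × 0.208169 ≈ 1.0468 imp gal.

1.0468 imp gal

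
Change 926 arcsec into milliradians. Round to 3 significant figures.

4.49 mrad

1 arcsec = 0.00484814 milliradians.
Thus 926 × 0.00484814 ≈ 4.49 mrad.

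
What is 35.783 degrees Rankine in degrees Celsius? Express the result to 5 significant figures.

°R = (°C + 273.15) × 9/5.
Applying the formula gives -253.27 °C.

-253.27 °C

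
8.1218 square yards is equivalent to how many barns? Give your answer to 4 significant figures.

6.791 × 10^28 barn

1 yd² = 8.36127 × 10^27 barns.
8.1218 × 8.36127 × 10^27 ≈ 6.791 × 10^28 barn.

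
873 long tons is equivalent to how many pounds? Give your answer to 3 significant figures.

1.96e+6 pounds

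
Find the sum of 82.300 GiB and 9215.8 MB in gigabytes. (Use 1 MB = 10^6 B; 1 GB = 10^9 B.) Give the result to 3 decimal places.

82.300 GiB = 88.3690 GB and 9215.8 MB = 9.21580 GB.
88.3690 + 9.21580 ≈ 97.585 GB.

97.585 GB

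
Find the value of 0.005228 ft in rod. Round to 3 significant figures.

0.000317 rods

1 foot = 0.0606061 rod.
Thus 0.005228 × 0.0606061 ≈ 0.000317 rod.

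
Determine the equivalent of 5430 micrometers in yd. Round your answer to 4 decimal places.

1 micrometer = 1.09361e-6 yd.
So 5430 × 1.09361e-6 ≈ 0.0059 yd.

0.0059 yards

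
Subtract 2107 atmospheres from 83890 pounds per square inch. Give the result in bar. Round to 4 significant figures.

3649 bar

83890 psi = 5784.01 bar and 2107 atm = 2134.92 bar.
5784.01 − 2134.92 ≈ 3649 bar.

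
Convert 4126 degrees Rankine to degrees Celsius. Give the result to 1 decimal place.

°R = (°C + 273.15) × 9/5.
Applying the formula gives 2019.1 °C.

2019.1 degrees Celsius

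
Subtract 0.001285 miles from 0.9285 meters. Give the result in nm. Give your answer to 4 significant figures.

0.9285 m = 9.28500 × 10^8 nm and 0.001285 mi = 2.06801 × 10^9 nm.
9.28500 × 10^8 − 2.06801 × 10^9 ≈ -1.140 × 10^9 nm.

-1.140 × 10^9 nanometers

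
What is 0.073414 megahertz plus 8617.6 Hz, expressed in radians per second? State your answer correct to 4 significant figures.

515400 radians per second

0.073414 MHz = 461274 rad/s and 8617.6 Hz = 54146.0 rad/s.
461274 + 54146.0 ≈ 515400 rad/s.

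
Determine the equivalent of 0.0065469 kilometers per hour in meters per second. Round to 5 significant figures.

0.0018186 m/s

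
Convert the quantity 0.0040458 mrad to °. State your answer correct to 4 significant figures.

0.0002318 degrees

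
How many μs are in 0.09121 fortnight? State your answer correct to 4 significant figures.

1.103e+11 μs

1 fortnight = 1.20960e+12 μs.
Thus 0.09121 × 1.20960e+12 ≈ 1.103e+11 μs.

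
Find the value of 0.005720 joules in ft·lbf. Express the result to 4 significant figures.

1 J = 0.737562 foot-pounds.
Then 0.005720 × 0.737562 ≈ 0.004219 ft·lbf.

0.004219 foot-pounds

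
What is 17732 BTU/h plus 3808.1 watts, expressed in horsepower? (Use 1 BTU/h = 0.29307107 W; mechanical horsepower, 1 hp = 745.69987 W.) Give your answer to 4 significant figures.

12.08 hp

17732 BTU/h = 6.96894 hp and 3808.1 W = 5.10675 hp.
6.96894 + 5.10675 ≈ 12.08 hp.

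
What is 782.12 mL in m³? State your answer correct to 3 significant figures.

0.000782 m³

1 milliliter = 1.00000e-6 m³.
Then 782.12 × 1.00000e-6 ≈ 0.000782 m³.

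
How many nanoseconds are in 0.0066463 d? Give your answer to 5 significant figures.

1 day = 8.64000e+13 nanoseconds.
Thus 0.0066463 × 8.64000e+13 ≈ 5.7424e+11 ns.

5.7424e+11 ns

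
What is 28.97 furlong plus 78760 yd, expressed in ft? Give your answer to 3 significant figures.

255000 ft

28.97 furlong = 19120.2 ft and 78760 yd = 236280 ft.
19120.2 + 236280 ≈ 255000 ft.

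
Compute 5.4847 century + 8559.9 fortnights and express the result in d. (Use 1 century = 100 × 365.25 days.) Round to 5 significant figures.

320170 d

5.4847 century = 200329 d and 8559.9 fortnight = 119839 d.
200329 + 119839 ≈ 320170 d.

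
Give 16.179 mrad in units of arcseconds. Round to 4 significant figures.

3337 arcsec

1 mrad = 206.265 arcsec.
So 16.179 × 206.265 ≈ 3337 arcsec.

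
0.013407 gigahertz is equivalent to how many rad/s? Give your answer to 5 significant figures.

8.4239 × 10^7 radians per second

1 gigahertz = 6.28319 × 10^9 radians per second.
Thus 0.013407 × 6.28319 × 10^9 ≈ 8.4239 × 10^7 rad/s.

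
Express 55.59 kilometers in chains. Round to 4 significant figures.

1 kilometer = 49.7097 chains.
Then 55.59 × 49.7097 ≈ 2763 chain.

2763 chains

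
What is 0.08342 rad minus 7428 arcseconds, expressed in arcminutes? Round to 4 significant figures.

0.08342 rad = 286.777 arcmin and 7428 arcsec = 123.800 arcmin.
286.777 − 123.800 ≈ 163.0 arcmin.

163.0 arcminutes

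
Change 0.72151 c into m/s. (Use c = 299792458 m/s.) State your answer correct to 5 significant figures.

1 c = 2.99792e+8 meters per second.
So 0.72151 × 2.99792e+8 ≈ 2.1630e+8 m/s.

2.1630e+8 meters per second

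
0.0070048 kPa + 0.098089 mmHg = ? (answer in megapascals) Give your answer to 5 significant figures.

0.0070048 kPa = 7.00480e-6 MPa and 0.098089 mmHg = 1.30775e-5 MPa.
7.00480e-6 + 1.30775e-5 ≈ 2.0082e-5 MPa.

2.0082e-5 MPa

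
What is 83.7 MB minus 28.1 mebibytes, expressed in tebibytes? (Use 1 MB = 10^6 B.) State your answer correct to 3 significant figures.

83.7 MB = 7.61247 × 10^-5 TiB and 28.1 MiB = 2.67982 × 10^-5 TiB.
7.61247 × 10^-5 − 2.67982 × 10^-5 ≈ 4.93 × 10^-5 TiB.

4.93 × 10^-5 tebibytes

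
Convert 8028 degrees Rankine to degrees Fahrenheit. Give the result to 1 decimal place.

°R = °F + 459.67.
Applying the formula gives 7568.3 °F.

7568.3 °F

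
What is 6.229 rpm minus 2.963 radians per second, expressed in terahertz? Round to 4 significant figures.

-3.678e-13 terahertz

6.229 rpm = 1.03817e-13 THz and 2.963 rad/s = 4.71576e-13 THz.
1.03817e-13 − 4.71576e-13 ≈ -3.678e-13 THz.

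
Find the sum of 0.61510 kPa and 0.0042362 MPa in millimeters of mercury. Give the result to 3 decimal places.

36.388 mmHg

0.61510 kPa = 4.61363 mmHg and 0.0042362 MPa = 31.7741 mmHg.
4.61363 + 31.7741 ≈ 36.388 mmHg.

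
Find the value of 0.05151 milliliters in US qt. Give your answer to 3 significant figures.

5.44 × 10^-5 US quarts

1 milliliter = 0.00105669 US qt.
So 0.05151 × 0.00105669 ≈ 5.44 × 10^-5 US qt.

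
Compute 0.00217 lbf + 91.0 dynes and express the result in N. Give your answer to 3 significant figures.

0.0106 N

0.00217 lbf = 0.00965264 N and 91.0 dyn = 0.000910000 N.
0.00965264 + 0.000910000 ≈ 0.0106 N.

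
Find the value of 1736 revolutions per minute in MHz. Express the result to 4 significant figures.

2.893 × 10^-5 megahertz

1 rpm = 1.66667 × 10^-8 megahertz.
Then 1736 × 1.66667 × 10^-8 ≈ 2.893 × 10^-5 MHz.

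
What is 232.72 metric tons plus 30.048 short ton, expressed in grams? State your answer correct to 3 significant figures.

2.60 × 10^8 g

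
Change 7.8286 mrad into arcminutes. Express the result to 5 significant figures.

1 milliradian = 3.43775 arcminutes.
So 7.8286 × 3.43775 ≈ 26.913 arcmin.

26.913 arcmin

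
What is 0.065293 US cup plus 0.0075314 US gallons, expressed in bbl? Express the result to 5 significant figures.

0.065293 US cup = 9.71622 × 10^-5 bbl and 0.0075314 US gal = 0.000179319 bbl.
9.71622 × 10^-5 + 0.000179319 ≈ 0.00027648 bbl.

0.00027648 bbl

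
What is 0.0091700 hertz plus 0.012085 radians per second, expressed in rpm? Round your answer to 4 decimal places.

0.0091700 Hz = 0.550200 rpm and 0.012085 rad/s = 0.115403 rpm.
0.550200 + 0.115403 ≈ 0.6656 rpm.

0.6656 rpm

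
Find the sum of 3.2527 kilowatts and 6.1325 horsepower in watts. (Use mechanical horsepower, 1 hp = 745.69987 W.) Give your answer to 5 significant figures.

7825.7 W

3.2527 kW = 3252.70 W and 6.1325 hp = 4573.00 W.
3252.70 + 4573.00 ≈ 7825.7 W.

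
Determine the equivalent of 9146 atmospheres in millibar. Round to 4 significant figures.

1 atmosphere = 1013.25 millibar.
9146 × 1013.25 ≈ 9.267e+6 mbar.

9.267e+6 millibar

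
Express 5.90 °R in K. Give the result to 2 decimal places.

3.28 kelvins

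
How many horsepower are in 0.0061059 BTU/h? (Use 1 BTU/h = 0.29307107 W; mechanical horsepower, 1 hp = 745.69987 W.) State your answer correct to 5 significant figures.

1 BTU/h = 0.000393015 horsepower.
0.0061059 × 0.000393015 ≈ 2.3997 × 10^-6 hp.

2.3997 × 10^-6 hp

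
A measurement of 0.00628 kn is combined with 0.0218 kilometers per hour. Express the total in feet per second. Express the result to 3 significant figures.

0.0305 ft/s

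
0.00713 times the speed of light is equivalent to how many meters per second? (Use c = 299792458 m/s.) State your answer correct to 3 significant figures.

2.14e+6 m/s

1 speed of light = 2.99792e+8 meters per second.
Then 0.00713 × 2.99792e+8 ≈ 2.14e+6 m/s.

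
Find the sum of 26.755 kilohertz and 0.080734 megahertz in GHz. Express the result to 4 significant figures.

0.0001075 GHz

26.755 kHz = 2.67550 × 10^-5 GHz and 0.080734 MHz = 8.07340 × 10^-5 GHz.
2.67550 × 10^-5 + 8.07340 × 10^-5 ≈ 0.0001075 GHz.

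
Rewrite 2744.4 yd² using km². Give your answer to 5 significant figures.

0.0022947 km²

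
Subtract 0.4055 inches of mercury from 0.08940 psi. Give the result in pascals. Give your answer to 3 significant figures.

0.08940 psi = 616.391 Pa and 0.4055 inHg = 1373.18 Pa.
616.391 − 1373.18 ≈ -757 Pa.

-757 Pa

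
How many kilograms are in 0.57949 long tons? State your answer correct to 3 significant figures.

589 kg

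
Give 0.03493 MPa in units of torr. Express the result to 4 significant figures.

262.0 torr

1 MPa = 7500.62 torr.
So 0.03493 × 7500.62 ≈ 262.0 torr.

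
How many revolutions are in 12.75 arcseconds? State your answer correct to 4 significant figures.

1 arcsec = 7.71605 × 10^-7 rev.
So 12.75 × 7.71605 × 10^-7 ≈ 9.838 × 10^-6 rev.

9.838 × 10^-6 rev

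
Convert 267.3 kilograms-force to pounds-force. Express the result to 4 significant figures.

589.3 pounds-force

1 kilogram-force = 2.20462 lbf.
267.3 × 2.20462 ≈ 589.3 lbf.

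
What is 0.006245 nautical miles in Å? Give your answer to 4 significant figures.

1 nautical mile = 1.85200e+13 angstroms.
Then 0.006245 × 1.85200e+13 ≈ 1.157e+11 Å.

1.157e+11 angstroms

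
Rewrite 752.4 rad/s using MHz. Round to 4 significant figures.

0.0001197 MHz

1 rad/s = 1.59155e-7 MHz.
So 752.4 × 1.59155e-7 ≈ 0.0001197 MHz.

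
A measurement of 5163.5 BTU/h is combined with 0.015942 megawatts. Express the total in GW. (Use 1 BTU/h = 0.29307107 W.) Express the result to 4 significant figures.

5163.5 BTU/h = 1.51327e-6 GW and 0.015942 MW = 1.59420e-5 GW.
1.51327e-6 + 1.59420e-5 ≈ 1.746e-5 GW.

1.746e-5 GW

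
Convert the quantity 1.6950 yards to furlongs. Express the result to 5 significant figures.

0.0077045 furlong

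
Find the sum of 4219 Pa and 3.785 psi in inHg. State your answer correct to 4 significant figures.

8.952 inches of mercury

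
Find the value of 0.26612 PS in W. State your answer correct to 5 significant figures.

1 PS = 735.499 W.
Thus 0.26612 × 735.499 ≈ 195.73 W.

195.73 W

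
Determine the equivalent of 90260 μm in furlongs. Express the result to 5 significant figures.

1 micrometer = 4.97097e-9 furlong.
Then 90260 × 4.97097e-9 ≈ 0.00044868 furlong.

0.00044868 furlongs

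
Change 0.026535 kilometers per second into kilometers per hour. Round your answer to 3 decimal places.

1 km/s = 3600.00 kilometers per hour.
Then 0.026535 × 3600.00 ≈ 95.526 km/h.

95.526 kilometers per hour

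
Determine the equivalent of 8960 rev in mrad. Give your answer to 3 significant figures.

5.63 × 10^7 milliradians

1 revolution = 6283.19 milliradians.
8960 × 6283.19 ≈ 5.63 × 10^7 mrad.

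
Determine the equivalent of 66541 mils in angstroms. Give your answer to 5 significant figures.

1 mil = 254000 angstroms.
Then 66541 × 254000 ≈ 1.6901 × 10^10 Å.

1.6901 × 10^10 Å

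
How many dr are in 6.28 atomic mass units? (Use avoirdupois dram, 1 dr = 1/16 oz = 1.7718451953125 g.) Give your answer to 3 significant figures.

5.89e-24 drams

1 u = 9.37181e-25 dr.
6.28 × 9.37181e-25 ≈ 5.89e-24 dr.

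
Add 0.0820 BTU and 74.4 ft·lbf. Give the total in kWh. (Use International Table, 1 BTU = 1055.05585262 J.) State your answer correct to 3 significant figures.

0.0820 BTU = 2.40318e-5 kWh and 74.4 ft·lbf = 2.80202e-5 kWh.
2.40318e-5 + 2.80202e-5 ≈ 5.21e-5 kWh.

5.21e-5 kWh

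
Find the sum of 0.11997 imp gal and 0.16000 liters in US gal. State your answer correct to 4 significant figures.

0.1863 US gallons

0.11997 imp gal = 0.144078 US gal and 0.16000 L = 0.0422675 US gal.
0.144078 + 0.0422675 ≈ 0.1863 US gal.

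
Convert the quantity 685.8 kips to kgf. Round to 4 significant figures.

311100 kilograms-force

1 kip = 453.592 kilograms-force.
So 685.8 × 453.592 ≈ 311100 kgf.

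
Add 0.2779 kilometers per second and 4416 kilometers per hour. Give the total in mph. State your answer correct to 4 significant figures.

0.2779 km/s = 621.645 mph and 4416 km/h = 2743.98 mph.
621.645 + 2743.98 ≈ 3366 mph.

3366 mph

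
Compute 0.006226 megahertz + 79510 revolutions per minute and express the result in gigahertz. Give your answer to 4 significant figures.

0.006226 MHz = 6.22600 × 10^-6 GHz and 79510 rpm = 1.32517 × 10^-6 GHz.
6.22600 × 10^-6 + 1.32517 × 10^-6 ≈ 7.551 × 10^-6 GHz.

7.551 × 10^-6 GHz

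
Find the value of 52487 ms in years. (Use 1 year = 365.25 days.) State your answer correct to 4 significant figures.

1.663e-6 years

1 millisecond = 3.16881e-11 yr.
So 52487 × 3.16881e-11 ≈ 1.663e-6 yr.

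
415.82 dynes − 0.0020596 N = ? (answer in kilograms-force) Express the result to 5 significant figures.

415.82 dyn = 0.000424018 kgf and 0.0020596 N = 0.000210021 kgf.
0.000424018 − 0.000210021 ≈ 0.00021400 kgf.

0.00021400 kgf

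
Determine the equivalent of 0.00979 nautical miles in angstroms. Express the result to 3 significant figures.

1 nautical mile = 1.85200e+13 angstroms.
0.00979 × 1.85200e+13 ≈ 1.81e+11 Å.

1.81e+11 Å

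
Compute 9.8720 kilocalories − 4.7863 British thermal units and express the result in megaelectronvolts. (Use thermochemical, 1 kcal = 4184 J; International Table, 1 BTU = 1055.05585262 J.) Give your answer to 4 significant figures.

9.8720 kcal = 2.57802e+17 MeV and 4.7863 BTU = 3.15185e+16 MeV.
2.57802e+17 − 3.15185e+16 ≈ 2.263e+17 MeV.

2.263e+17 MeV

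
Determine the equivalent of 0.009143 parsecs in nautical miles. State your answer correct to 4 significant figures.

1 pc = 1.66613 × 10^13 nmi.
Then 0.009143 × 1.66613 × 10^13 ≈ 1.523 × 10^11 nmi.

1.523 × 10^11 nmi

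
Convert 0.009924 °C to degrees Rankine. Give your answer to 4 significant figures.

491.7 degrees Rankine

°R = (°C + 273.15) × 9/5.
Applying the formula gives 491.7 °R.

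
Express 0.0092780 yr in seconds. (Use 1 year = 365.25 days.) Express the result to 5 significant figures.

1 yr = 3.15576e+7 s.
Then 0.0092780 × 3.15576e+7 ≈ 292790 s.

292790 seconds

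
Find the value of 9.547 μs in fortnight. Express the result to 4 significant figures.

1 microsecond = 8.26720e-13 fortnight.
So 9.547 × 8.26720e-13 ≈ 7.893e-12 fortnight.

7.893e-12 fortnight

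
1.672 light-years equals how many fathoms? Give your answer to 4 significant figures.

8.650e+15 fathom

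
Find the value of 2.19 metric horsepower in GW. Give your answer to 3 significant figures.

1 metric horsepower = 7.35499 × 10^-7 GW.
Then 2.19 × 7.35499 × 10^-7 ≈ 1.61 × 10^-6 GW.

1.61 × 10^-6 GW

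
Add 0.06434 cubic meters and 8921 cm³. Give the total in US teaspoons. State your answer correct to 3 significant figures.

0.06434 m³ = 13053.6 US tsp and 8921 cm³ = 1809.93 US tsp.
13053.6 + 1809.93 ≈ 14900 US tsp.

14900 US teaspoons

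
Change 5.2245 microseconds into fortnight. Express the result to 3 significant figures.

1 μs = 8.26720e-13 fortnight.
Then 5.2245 × 8.26720e-13 ≈ 4.32e-12 fortnight.

4.32e-12 fortnight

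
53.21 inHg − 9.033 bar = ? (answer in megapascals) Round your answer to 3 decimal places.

53.21 inHg = 0.180190 MPa and 9.033 bar = 0.903300 MPa.
0.180190 − 0.903300 ≈ -0.723 MPa.

-0.723 megapascals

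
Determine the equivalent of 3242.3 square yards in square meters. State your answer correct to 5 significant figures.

2711.0 m²

1 yd² = 0.836127 square meters.
So 3242.3 × 0.836127 ≈ 2711.0 m².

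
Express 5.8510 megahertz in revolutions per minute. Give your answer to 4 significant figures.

3.511e+8 rpm

1 MHz = 6.00000e+7 revolutions per minute.
So 5.8510 × 6.00000e+7 ≈ 3.511e+8 rpm.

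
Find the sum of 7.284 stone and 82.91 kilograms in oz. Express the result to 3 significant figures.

4560 ounces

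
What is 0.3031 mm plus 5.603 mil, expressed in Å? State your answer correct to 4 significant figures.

4.454 × 10^6 angstroms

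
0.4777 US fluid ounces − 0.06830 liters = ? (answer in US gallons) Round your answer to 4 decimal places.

0.4777 US fl oz = 0.00373203 US gal and 0.06830 L = 0.0180430 US gal.
0.00373203 − 0.0180430 ≈ -0.0143 US gal.

-0.0143 US gal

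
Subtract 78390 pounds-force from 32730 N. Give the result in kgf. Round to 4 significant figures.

32730 N = 3337.53 kgf and 78390 lbf = 35557.1 kgf.
3337.53 − 35557.1 ≈ -32220 kgf.

-32220 kgf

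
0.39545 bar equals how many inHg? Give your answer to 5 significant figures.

11.678 inHg

1 bar = 29.5300 inches of mercury.
Then 0.39545 × 29.5300 ≈ 11.678 inHg.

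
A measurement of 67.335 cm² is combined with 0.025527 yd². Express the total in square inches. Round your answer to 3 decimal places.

43.520 in²

67.335 cm² = 10.4369 in² and 0.025527 yd² = 33.0830 in².
10.4369 + 33.0830 ≈ 43.520 in².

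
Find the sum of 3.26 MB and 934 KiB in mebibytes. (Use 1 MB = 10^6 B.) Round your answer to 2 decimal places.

3.26 MB = 3.10898 MiB and 934 KiB = 0.912109 MiB.
3.10898 + 0.912109 ≈ 4.02 MiB.

4.02 MiB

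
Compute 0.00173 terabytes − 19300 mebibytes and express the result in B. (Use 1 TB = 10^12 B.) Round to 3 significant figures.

0.00173 TB = 1.73000e+9 B and 19300 MiB = 2.02375e+10 B.
1.73000e+9 − 2.02375e+10 ≈ -1.85e+10 B.

-1.85e+10 bytes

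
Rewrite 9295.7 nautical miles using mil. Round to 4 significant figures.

6.778 × 10^11 mil

1 nautical mile = 7.29134 × 10^7 mils.
Thus 9295.7 × 7.29134 × 10^7 ≈ 6.778 × 10^11 mil.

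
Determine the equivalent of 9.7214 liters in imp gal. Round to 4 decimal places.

1 L = 0.219969 imp gal.
9.7214 × 0.219969 ≈ 2.1384 imp gal.

2.1384 imp gal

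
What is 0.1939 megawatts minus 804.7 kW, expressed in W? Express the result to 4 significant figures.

-610800 W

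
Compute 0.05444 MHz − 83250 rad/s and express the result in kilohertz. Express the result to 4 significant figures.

0.05444 MHz = 54.4400 kHz and 83250 rad/s = 13.2496 kHz.
54.4400 − 13.2496 ≈ 41.19 kHz.

41.19 kHz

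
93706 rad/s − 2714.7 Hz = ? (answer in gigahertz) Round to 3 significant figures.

1.22 × 10^-5 GHz

93706 rad/s = 1.49138 × 10^-5 GHz and 2714.7 Hz = 2.71470 × 10^-6 GHz.
1.49138 × 10^-5 − 2.71470 × 10^-6 ≈ 1.22 × 10^-5 GHz.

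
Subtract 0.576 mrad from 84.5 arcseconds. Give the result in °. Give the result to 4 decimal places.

-0.0095 degrees

84.5 arcsec = 0.0234722 ° and 0.576 mrad = 0.0330024 °.
0.0234722 − 0.0330024 ≈ -0.0095 °.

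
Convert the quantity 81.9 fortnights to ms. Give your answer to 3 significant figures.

9.91 × 10^10 milliseconds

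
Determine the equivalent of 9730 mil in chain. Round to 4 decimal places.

1 mil = 1.26263 × 10^-6 chains.
Then 9730 × 1.26263 × 10^-6 ≈ 0.0123 chain.

0.0123 chain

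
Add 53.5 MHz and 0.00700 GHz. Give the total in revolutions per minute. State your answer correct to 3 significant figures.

3.63 × 10^9 rpm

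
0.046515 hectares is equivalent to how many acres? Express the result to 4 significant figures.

0.1149 acres

1 ha = 2.47105 acre.
0.046515 × 2.47105 ≈ 0.1149 acre.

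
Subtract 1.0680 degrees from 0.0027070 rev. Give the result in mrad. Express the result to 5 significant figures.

-1.6315 mrad

0.0027070 rev = 17.0086 mrad and 1.0680 ° = 18.6401 mrad.
17.0086 − 18.6401 ≈ -1.6315 mrad.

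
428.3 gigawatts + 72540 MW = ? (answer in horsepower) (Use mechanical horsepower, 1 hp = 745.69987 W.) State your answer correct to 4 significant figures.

428.3 GW = 5.74360 × 10^8 hp and 72540 MW = 9.72777 × 10^7 hp.
5.74360 × 10^8 + 9.72777 × 10^7 ≈ 6.716 × 10^8 hp.

6.716 × 10^8 horsepower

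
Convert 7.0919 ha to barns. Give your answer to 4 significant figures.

7.092e+32 barn

1 hectare = 1.00000e+32 barns.
Thus 7.0919 × 1.00000e+32 ≈ 7.092e+32 barn.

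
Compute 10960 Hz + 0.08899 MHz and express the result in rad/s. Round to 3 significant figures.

628000 rad/s

10960 Hz = 68863.7 rad/s and 0.08899 MHz = 559141 rad/s.
68863.7 + 559141 ≈ 628000 rad/s.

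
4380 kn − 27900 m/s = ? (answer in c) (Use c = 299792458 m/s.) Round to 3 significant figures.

4380 kn = 7.51609 × 10^-6 c and 27900 m/s = 9.30644 × 10^-5 c.
7.51609 × 10^-6 − 9.30644 × 10^-5 ≈ -8.55 × 10^-5 c.

-8.55 × 10^-5 c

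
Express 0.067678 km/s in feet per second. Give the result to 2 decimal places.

222.04 feet per second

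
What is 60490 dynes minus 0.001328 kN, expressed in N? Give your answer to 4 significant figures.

60490 dyn = 0.604900 N and 0.001328 kN = 1.32800 N.
0.604900 − 1.32800 ≈ -0.7231 N.

-0.7231 newtons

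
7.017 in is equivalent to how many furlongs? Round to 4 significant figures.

0.0008860 furlong

1 inch = 0.000126263 furlongs.
7.017 × 0.000126263 ≈ 0.0008860 furlong.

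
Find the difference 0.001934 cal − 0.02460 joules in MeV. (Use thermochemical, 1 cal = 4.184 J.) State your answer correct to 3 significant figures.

-1.03 × 10^11 megaelectronvolts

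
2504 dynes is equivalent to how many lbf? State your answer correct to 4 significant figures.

1 dyn = 2.24809 × 10^-6 lbf.
Then 2504 × 2.24809 × 10^-6 ≈ 0.005629 lbf.

0.005629 lbf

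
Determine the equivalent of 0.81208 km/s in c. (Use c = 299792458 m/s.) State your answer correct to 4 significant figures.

2.709e-6 c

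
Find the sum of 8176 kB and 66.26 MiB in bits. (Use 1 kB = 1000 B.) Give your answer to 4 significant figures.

6.212e+8 bit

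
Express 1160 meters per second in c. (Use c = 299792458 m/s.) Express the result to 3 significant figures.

3.87e-6 c

1 meter per second = 3.33564e-9 times the speed of light.
Thus 1160 × 3.33564e-9 ≈ 3.87e-6 c.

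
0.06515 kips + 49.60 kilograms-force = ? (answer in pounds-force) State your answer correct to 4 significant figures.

174.5 pounds-force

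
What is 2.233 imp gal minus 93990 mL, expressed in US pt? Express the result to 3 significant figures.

-177 US pints

2.233 imp gal = 21.4538 US pt and 93990 mL = 198.636 US pt.
21.4538 − 198.636 ≈ -177 US pt.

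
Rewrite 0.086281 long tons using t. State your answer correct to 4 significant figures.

0.08767 t

1 long ton = 1.01605 t.
Then 0.086281 × 1.01605 ≈ 0.08767 t.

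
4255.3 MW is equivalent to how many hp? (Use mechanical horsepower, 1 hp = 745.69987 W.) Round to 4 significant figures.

5.706e+6 horsepower

1 MW = 1341.02 horsepower.
Thus 4255.3 × 1341.02 ≈ 5.706e+6 hp.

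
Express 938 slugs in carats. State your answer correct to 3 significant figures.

6.84 × 10^7 ct

1 slug = 72969.5 ct.
Thus 938 × 72969.5 ≈ 6.84 × 10^7 ct.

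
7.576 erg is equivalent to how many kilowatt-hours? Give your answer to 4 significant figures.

1 erg = 2.77778e-14 kilowatt-hours.
Then 7.576 × 2.77778e-14 ≈ 2.104e-13 kWh.

2.104e-13 kWh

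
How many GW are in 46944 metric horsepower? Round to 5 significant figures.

1 metric horsepower = 7.35499e-7 GW.
Thus 46944 × 7.35499e-7 ≈ 0.034527 GW.

0.034527 GW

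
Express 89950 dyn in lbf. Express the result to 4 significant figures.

0.2022 pounds-force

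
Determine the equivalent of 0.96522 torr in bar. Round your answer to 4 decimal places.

1 torr = 0.00133322 bar.
0.96522 × 0.00133322 ≈ 0.0013 bar.

0.0013 bar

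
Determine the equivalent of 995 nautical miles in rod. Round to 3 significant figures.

366000 rods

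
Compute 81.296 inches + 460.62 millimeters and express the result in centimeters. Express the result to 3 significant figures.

253 centimeters

81.296 in = 206.492 cm and 460.62 mm = 46.0620 cm.
206.492 + 46.0620 ≈ 253 cm.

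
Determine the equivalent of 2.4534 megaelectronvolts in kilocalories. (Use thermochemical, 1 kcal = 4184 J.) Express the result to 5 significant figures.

9.3948e-17 kilocalories

1 megaelectronvolt = 3.82929e-17 kilocalories.
Thus 2.4534 × 3.82929e-17 ≈ 9.3948e-17 kcal.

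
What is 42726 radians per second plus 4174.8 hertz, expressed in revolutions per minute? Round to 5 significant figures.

658490 revolutions per minute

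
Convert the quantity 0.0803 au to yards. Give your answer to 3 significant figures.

1.31e+10 yards

1 au = 1.63602e+11 yd.
Then 0.0803 × 1.63602e+11 ≈ 1.31e+10 yd.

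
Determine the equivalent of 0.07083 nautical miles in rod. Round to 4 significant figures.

26.08 rod

1 nautical mile = 368.249 rod.
So 0.07083 × 368.249 ≈ 26.08 rod.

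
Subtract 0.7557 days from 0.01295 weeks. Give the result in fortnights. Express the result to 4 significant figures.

0.01295 wk = 0.00647500 fortnight and 0.7557 d = 0.0539786 fortnight.
0.00647500 − 0.0539786 ≈ -0.04750 fortnight.

-0.04750 fortnights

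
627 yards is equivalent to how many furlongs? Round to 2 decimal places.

1 yard = 0.00454545 furlongs.
627 × 0.00454545 ≈ 2.85 furlong.

2.85 furlong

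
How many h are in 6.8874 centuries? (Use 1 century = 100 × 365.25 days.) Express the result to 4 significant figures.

1 century = 876600 h.
6.8874 × 876600 ≈ 6.037e+6 h.

6.037e+6 hours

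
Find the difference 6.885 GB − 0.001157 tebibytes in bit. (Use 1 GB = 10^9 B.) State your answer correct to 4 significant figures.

6.885 GB = 5.50800e+10 bit and 0.001157 TiB = 1.01771e+10 bit.
5.50800e+10 − 1.01771e+10 ≈ 4.490e+10 bit.

4.490e+10 bits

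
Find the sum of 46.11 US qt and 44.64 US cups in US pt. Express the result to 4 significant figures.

114.5 US pints

46.11 US qt = 92.2200 US pt and 44.64 US cup = 22.3200 US pt.
92.2200 + 22.3200 ≈ 114.5 US pt.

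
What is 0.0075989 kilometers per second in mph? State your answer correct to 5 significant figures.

16.998 miles per hour

1 km/s = 2236.94 miles per hour.
Then 0.0075989 × 2236.94 ≈ 16.998 mph.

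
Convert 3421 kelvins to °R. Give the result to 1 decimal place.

°R = K × 9/5.
Applying the formula gives 6157.8 °R.

6157.8 degrees Rankine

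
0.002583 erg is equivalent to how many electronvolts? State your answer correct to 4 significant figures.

1.612e+9 electronvolts

1 erg = 6.24151e+11 electronvolts.
Thus 0.002583 × 6.24151e+11 ≈ 1.612e+9 eV.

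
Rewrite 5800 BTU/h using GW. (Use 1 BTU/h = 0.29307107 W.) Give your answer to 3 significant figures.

1 BTU per hour = 2.93071 × 10^-10 GW.
So 5800 × 2.93071 × 10^-10 ≈ 1.70 × 10^-6 GW.

1.70 × 10^-6 gigawatts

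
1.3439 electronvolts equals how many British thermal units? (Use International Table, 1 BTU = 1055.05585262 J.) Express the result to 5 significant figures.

1 electronvolt = 1.51857e-22 British thermal units.
1.3439 × 1.51857e-22 ≈ 2.0408e-22 BTU.

2.0408e-22 British thermal units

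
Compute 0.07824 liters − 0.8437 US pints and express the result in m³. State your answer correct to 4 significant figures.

0.07824 L = 7.82400e-5 m³ and 0.8437 US pt = 0.000399219 m³.
7.82400e-5 − 0.000399219 ≈ -0.0003210 m³.

-0.0003210 m³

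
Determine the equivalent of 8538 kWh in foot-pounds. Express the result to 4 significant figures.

1 kWh = 2.65522 × 10^6 ft·lbf.
8538 × 2.65522 × 10^6 ≈ 2.267 × 10^10 ft·lbf.

2.267 × 10^10 ft·lbf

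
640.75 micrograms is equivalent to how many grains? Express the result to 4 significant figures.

1 microgram = 1.54324e-5 gr.
So 640.75 × 1.54324e-5 ≈ 0.009888 gr.

0.009888 gr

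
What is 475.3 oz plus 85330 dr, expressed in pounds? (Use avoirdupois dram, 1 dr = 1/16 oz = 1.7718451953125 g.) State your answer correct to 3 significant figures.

363 pounds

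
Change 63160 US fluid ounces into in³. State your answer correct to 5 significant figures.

1 US fluid ounce = 1.80469 in³.
Thus 63160 × 1.80469 ≈ 113980 in³.

113980 in³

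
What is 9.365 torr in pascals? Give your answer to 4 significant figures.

1249 pascals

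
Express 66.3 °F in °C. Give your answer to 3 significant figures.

°F = °C × 9/5 + 32.
Applying the formula gives 19.1 °C.

19.1 °C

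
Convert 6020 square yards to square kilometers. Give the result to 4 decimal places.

0.0050 square kilometers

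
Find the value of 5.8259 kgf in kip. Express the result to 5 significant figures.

0.012844 kip

1 kgf = 0.00220462 kip.
5.8259 × 0.00220462 ≈ 0.012844 kip.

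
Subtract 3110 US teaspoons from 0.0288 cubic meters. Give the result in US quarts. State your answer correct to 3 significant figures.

14.2 US quarts

0.0288 m³ = 30.4326 US qt and 3110 US tsp = 16.1979 US qt.
30.4326 − 16.1979 ≈ 14.2 US qt.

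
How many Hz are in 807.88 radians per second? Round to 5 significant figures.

1 rad/s = 0.159155 Hz.
So 807.88 × 0.159155 ≈ 128.58 Hz.

128.58 Hz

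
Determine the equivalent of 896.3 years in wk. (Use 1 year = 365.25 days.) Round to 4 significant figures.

1 yr = 52.1786 wk.
Then 896.3 × 52.1786 ≈ 46770 wk.

46770 wk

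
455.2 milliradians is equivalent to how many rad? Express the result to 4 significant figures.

1 mrad = 0.00100000 radians.
455.2 × 0.00100000 ≈ 0.4552 rad.

0.4552 radians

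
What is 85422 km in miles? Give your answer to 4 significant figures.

1 km = 0.621371 mi.
So 85422 × 0.621371 ≈ 53080 mi.

53080 miles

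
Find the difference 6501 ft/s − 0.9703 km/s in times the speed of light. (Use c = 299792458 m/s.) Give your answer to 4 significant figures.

6501 ft/s = 6.60959 × 10^-6 c and 0.9703 km/s = 3.23657 × 10^-6 c.
6.60959 × 10^-6 − 3.23657 × 10^-6 ≈ 3.373 × 10^-6 c.

3.373 × 10^-6 c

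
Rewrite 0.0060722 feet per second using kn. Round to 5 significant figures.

1 ft/s = 0.592484 kn.
Thus 0.0060722 × 0.592484 ≈ 0.0035977 kn.

0.0035977 kn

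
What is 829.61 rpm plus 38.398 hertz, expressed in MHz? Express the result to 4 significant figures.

5.222 × 10^-5 megahertz

829.61 rpm = 1.38268 × 10^-5 MHz and 38.398 Hz = 3.83980 × 10^-5 MHz.
1.38268 × 10^-5 + 3.83980 × 10^-5 ≈ 5.222 × 10^-5 MHz.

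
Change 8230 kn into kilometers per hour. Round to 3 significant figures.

1 knot = 1.85200 km/h.
Then 8230 × 1.85200 ≈ 15200 km/h.

15200 km/h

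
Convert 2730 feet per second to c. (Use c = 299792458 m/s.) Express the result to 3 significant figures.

2.78 × 10^-6 times the speed of light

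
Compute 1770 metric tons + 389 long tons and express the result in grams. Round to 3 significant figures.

1770 t = 1.77000e+9 g and 389 long ton = 3.95242e+8 g.
1.77000e+9 + 3.95242e+8 ≈ 2.17e+9 g.

2.17e+9 grams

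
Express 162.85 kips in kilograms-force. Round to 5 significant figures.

73868 kgf

1 kip = 453.5924 kgf.
162.85 × 453.5924 ≈ 73868 kgf.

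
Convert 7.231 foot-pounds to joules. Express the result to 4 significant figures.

9.804 joules

1 foot-pound = 1.35582 J.
Then 7.231 × 1.35582 ≈ 9.804 J.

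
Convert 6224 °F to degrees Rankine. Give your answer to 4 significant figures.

6684 °R

°R = °F + 459.67.
Applying the formula gives 6684 °R.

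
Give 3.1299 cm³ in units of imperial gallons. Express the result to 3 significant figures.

0.000688 imperial gallons

1 cubic centimeter = 0.000219969 imp gal.
Thus 3.1299 × 0.000219969 ≈ 0.000688 imp gal.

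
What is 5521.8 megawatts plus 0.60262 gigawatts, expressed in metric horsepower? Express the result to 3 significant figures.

8.33 × 10^6 metric horsepower

5521.8 MW = 7.50756 × 10^6 PS and 0.60262 GW = 819335 PS.
7.50756 × 10^6 + 819335 ≈ 8.33 × 10^6 PS.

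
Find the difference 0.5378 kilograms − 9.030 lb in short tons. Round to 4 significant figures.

0.5378 kg = 0.000592823 short ton and 9.030 lb = 0.00451500 short ton.
0.000592823 − 0.00451500 ≈ -0.003922 short ton.

-0.003922 short tons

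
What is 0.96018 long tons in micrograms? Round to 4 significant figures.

9.756e+11 μg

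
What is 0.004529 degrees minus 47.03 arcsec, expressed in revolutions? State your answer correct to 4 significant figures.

0.004529 ° = 1.25806e-5 rev and 47.03 arcsec = 3.62886e-5 rev.
1.25806e-5 − 3.62886e-5 ≈ -2.371e-5 rev.

-2.371e-5 rev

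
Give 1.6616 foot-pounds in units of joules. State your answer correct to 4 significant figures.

1 foot-pound = 1.35582 J.
Thus 1.6616 × 1.35582 ≈ 2.253 J.

2.253 J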